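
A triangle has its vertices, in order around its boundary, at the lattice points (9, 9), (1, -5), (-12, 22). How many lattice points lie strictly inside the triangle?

By the shoelace formula, twice the signed area is |(9·(-5) − 1·9) + (1·22 − (-12)·(-5)) + ((-12)·9 − 9·22)| = 398, so the area is 199.
Summing gcd(|Δx|,|Δy|) over the edges gives the boundary count: gcd(8,14) + gcd(13,27) + gcd(21,13) = 2+1+1 = 4.
Pick's theorem gives I = A − B/2 + 1 = 199 − 4/2 + 1 = 198.

198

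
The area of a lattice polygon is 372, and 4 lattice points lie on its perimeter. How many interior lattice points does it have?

371

Pick's theorem A = I + B/2 − 1 rearranges to I = A − B/2 + 1 = 372 − 4/2 + 1 = 371.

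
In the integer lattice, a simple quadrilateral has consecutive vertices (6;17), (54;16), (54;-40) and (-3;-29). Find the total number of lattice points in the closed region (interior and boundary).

2735

Using the shoelace formula, 2A = |(6·16 − 54·17) + (54·(-40) − 54·16) + (54·(-29) − (-3)·(-40)) + ((-3)·17 − 6·(-29))| = 5409, so the area is 5409/2.
The number of boundary lattice points is Σ gcd(|Δx|,|Δy|) = gcd(48,1) + gcd(0,56) + gcd(57,11) + gcd(9,46) = 1+56+1+1 = 59.
Pick's theorem gives I = A − B/2 + 1 = 5409/2 − 59/2 + 1 = 2676, so the closed region contains I + B = 2676 + 59 = 2735 lattice points.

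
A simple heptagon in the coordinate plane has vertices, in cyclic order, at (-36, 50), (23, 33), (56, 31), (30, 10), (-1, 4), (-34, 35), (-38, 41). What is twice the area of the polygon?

4100

Using the shoelace formula, 2A = |((-36)·33 − 23·50) + (23·31 − 56·33) + (56·10 − 30·31) + (30·4 − (-1)·10) + ((-1)·35 − (-34)·4) + ((-34)·41 − (-38)·35) + ((-38)·50 − (-36)·41)| = 4100, so the area is 2050.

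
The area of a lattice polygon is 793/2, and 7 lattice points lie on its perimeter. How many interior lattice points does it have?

394

From Pick's theorem, I = A − B/2 + 1 = 793/2 − 7/2 + 1 = 394.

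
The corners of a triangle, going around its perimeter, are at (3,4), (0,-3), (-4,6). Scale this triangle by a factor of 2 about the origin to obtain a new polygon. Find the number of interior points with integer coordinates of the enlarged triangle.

Using the shoelace formula, 2A = |(3·(-3) − 0·4) + (0·6 − (-4)·(-3)) + ((-4)·4 − 3·6)| = 55, so the area is 55/2.
Along each edge there are gcd(|Δx|,|Δy|)+1 lattice points, so counting each shared vertex once the boundary has gcd(3,7) + gcd(4,9) + gcd(7,2) = 1+1+1 = 3.
Scaling by 2 multiplies the area by 2² = 4 (so the new area is 110) and multiplies the boundary lattice-point count by 2, giving 6.
By Pick's theorem, the interior count of the dilated polygon is 110 − 6/2 + 1 = 108.

108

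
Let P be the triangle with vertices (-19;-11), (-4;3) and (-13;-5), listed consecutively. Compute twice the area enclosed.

The shoelace formula gives twice the area as |((-19)·3 − (-4)·(-11)) + ((-4)·(-5) − (-13)·3) + ((-13)·(-11) − (-19)·(-5))| = 6, so the area is 3.

6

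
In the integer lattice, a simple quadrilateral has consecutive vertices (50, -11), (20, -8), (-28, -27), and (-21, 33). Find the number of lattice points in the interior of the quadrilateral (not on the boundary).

1925

The shoelace formula gives twice the area as |(50·(-8) − 20·(-11)) + (20·(-27) − (-28)·(-8)) + ((-28)·33 − (-21)·(-27)) + ((-21)·(-11) − 50·33)| = 3854, so the area is 1927.
Summing gcd(|Δx|,|Δy|) over the edges gives the boundary count: gcd(30,3) + gcd(48,19) + gcd(7,60) + gcd(71,44) = 3+1+1+1 = 6.
Pick's theorem gives I = A − B/2 + 1 = 1927 − 6/2 + 1 = 1925.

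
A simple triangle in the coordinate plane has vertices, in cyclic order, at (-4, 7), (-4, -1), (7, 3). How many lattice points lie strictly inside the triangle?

40

The shoelace formula gives twice the area as |((-4)·(-1) − (-4)·7) + ((-4)·3 − 7·(-1)) + (7·7 − (-4)·3)| = 88, so the area is 44.
Summing gcd(|Δx|,|Δy|) over the edges gives the boundary count: gcd(0,8) + gcd(11,4) + gcd(11,4) = 8+1+1 = 10.
By Pick's theorem A = I + B/2 − 1, so I = 44 − 10/2 + 1 = 40.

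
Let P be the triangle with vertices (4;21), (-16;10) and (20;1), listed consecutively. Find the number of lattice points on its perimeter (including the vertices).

Summing gcd(|Δx|,|Δy|) over the edges gives the boundary count: gcd(20,11) + gcd(36,9) + gcd(16,20) = 1+9+4 = 14.

14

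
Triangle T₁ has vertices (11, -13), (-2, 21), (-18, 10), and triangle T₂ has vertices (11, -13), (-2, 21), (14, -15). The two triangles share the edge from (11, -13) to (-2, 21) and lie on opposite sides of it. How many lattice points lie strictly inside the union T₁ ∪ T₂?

379

The union is the simple quadrilateral with vertices (11, -13), (-18, 10), (-2, 21), (14, -15) in order.
Using the shoelace formula, 2A = |[11·10 − (-18)·(-13)] + [(-18)·21 − (-2)·10] + [(-2)·(-15) − 14·21] + [14·(-13) − 11·(-15)]| = 763, so the area is 381.5.
Along each edge there are gcd(|Δx|,|Δy|)+1 lattice points, so counting each shared vertex once the boundary has gcd(29,23) + gcd(16,11) + gcd(16,36) + gcd(3,2) = 1+1+4+1 = 7.
By Pick's theorem I = A − B/2 + 1 = 381.5 − 7/2 + 1 = 379.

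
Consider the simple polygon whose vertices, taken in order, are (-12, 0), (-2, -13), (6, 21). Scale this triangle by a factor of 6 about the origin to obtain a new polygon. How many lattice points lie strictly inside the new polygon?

Using the shoelace formula, 2A = |[(-12)·(-13) − (-2)·0] + [(-2)·21 − 6·(-13)] + [6·0 − (-12)·21]| = 444, so the area is 222.
The number of boundary lattice points is Σ gcd(|Δx|,|Δy|) = gcd(10,13) + gcd(8,34) + gcd(18,21) = 1+2+3 = 6.
Scaling by 6 multiplies the area by 6² = 36 (so the new area is 7992) and multiplies the boundary lattice-point count by 6, giving 36.
By Pick's theorem, the interior count of the dilated polygon is 7992 − 36/2 + 1 = 7975.

7975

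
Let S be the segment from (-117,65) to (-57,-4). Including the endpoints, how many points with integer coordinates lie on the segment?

4

The number of lattice points on a segment between lattice points is gcd(|Δx|,|Δy|) + 1 = gcd(60,69) + 1 = 3 + 1 = 4.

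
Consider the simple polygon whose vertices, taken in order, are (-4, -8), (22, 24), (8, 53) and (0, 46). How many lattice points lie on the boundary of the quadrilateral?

Along each edge there are gcd(|Δx|,|Δy|)+1 lattice points, so counting each shared vertex once the boundary has gcd(26,32) + gcd(14,29) + gcd(8,7) + gcd(4,54) = 2+1+1+2 = 6.

6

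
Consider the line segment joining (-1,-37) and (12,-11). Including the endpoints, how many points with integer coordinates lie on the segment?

The number of lattice points on a segment between lattice points is gcd(|Δx|,|Δy|) + 1 = gcd(13,26) + 1 = 13 + 1 = 14.

14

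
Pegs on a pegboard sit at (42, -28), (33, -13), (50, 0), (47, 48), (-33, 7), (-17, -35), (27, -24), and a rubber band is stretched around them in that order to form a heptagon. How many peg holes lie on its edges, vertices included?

22

The number of boundary lattice points is Σ gcd(|Δx|,|Δy|) = gcd(9,15) + gcd(17,13) + gcd(3,48) + gcd(80,41) + gcd(16,42) + gcd(44,11) + gcd(15,4) = 3+1+3+1+2+11+1 = 22.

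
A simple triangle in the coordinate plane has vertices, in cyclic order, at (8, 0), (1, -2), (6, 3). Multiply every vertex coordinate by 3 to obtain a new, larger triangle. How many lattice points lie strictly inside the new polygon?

By the shoelace formula, twice the signed area is |(8·(-2) − 1·0) + (1·3 − 6·(-2)) + (6·0 − 8·3)| = 25, so the area is 25/2.
The number of boundary lattice points is Σ gcd(|Δx|,|Δy|) = gcd(7,2) + gcd(5,5) + gcd(2,3) = 1+5+1 = 7.
Scaling by 3 multiplies the area by 3² = 9 (so the new area is 225/2) and multiplies the boundary lattice-point count by 3, giving 21.
By Pick's theorem, the interior count of the dilated polygon is 225/2 − 21/2 + 1 = 103.

103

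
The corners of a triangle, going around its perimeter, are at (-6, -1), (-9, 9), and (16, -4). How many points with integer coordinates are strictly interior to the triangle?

The shoelace formula gives twice the area as |((-6)·9 − (-9)·(-1)) + ((-9)·(-4) − 16·9) + (16·(-1) − (-6)·(-4))| = 211, so the area is 105.5.
Along each edge there are gcd(|Δx|,|Δy|)+1 lattice points, so counting each shared vertex once the boundary has gcd(3,10) + gcd(25,13) + gcd(22,3) = 1+1+1 = 3.
Pick's theorem gives I = A − B/2 + 1 = 105.5 − 3/2 + 1 = 105.

105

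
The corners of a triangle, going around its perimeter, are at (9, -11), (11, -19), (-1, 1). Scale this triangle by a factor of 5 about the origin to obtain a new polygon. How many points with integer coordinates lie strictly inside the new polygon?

Using the shoelace formula, 2A = |[9·(-19) − 11·(-11)] + [11·1 − (-1)·(-19)] + [(-1)·(-11) − 9·1]| = 56, so the area is 28.
The number of boundary lattice points is Σ gcd(|Δx|,|Δy|) = gcd(2,8) + gcd(12,20) + gcd(10,12) = 2+4+2 = 8.
Scaling by 5 multiplies the area by 5² = 25 (so the new area is 700) and multiplies the boundary lattice-point count by 5, giving 40.
By Pick's theorem, the interior count of the dilated polygon is 700 − 40/2 + 1 = 681.

681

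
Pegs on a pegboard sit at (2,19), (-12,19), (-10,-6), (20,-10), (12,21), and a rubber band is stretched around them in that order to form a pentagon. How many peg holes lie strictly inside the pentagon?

728

The shoelace formula gives twice the area as |(2·19 − (-12)·19) + ((-12)·(-6) − (-10)·19) + ((-10)·(-10) − 20·(-6)) + (20·21 − 12·(-10)) + (12·19 − 2·21)| = 1474, so the area is 737.
Along each edge there are gcd(|Δx|,|Δy|)+1 lattice points, so counting each shared vertex once the boundary has gcd(14,0) + gcd(2,25) + gcd(30,4) + gcd(8,31) + gcd(10,2) = 14+1+2+1+2 = 20.
By Pick's theorem A = I + B/2 − 1, so I = 737 − 20/2 + 1 = 728.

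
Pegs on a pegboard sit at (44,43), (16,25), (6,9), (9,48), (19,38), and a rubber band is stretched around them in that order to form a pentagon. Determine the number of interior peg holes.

Using the shoelace formula, 2A = |(44·25 − 16·43) + (16·9 − 6·25) + (6·48 − 9·9) + (9·38 − 19·48) + (19·43 − 44·38)| = 812, so the area is 406.
The number of boundary lattice points is Σ gcd(|Δx|,|Δy|) = gcd(28,18) + gcd(10,16) + gcd(3,39) + gcd(10,10) + gcd(25,5) = 2+2+3+10+5 = 22.
Pick's theorem gives I = A − B/2 + 1 = 406 − 22/2 + 1 = 396.

396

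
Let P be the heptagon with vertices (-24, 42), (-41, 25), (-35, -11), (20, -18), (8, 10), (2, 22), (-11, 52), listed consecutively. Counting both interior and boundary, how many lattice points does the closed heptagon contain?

Using the shoelace formula, 2A = |[(-24)·25 − (-41)·42] + [(-41)·(-11) − (-35)·25] + [(-35)·(-18) − 20·(-11)] + [20·10 − 8·(-18)] + [8·22 − 2·10] + [2·52 − (-11)·22] + [(-11)·42 − (-24)·52]| = 4930, so the area is 2465.
The number of boundary lattice points is Σ gcd(|Δx|,|Δy|) = gcd(17,17) + gcd(6,36) + gcd(55,7) + gcd(12,28) + gcd(6,12) + gcd(13,30) + gcd(13,10) = 17+6+1+4+6+1+1 = 36.
Pick's theorem gives I = A − B/2 + 1 = 2465 − 36/2 + 1 = 2448, so the closed region contains I + B = 2448 + 36 = 2484 lattice points.

2484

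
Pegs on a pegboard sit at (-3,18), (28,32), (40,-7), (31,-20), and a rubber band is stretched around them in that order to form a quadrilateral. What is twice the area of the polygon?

By the shoelace formula, twice the signed area is |[(-3)·32 − 28·18] + [28·(-7) − 40·32] + [40·(-20) − 31·(-7)] + [31·18 − (-3)·(-20)]| = 2161, so the area is 2161/2.

2161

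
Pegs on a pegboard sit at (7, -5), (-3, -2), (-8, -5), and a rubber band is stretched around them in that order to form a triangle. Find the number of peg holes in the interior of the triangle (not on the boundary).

15

By the shoelace formula, twice the signed area is |[7·(-2) − (-3)·(-5)] + [(-3)·(-5) − (-8)·(-2)] + [(-8)·(-5) − 7·(-5)]| = 45, so the area is 22.5.
The number of boundary lattice points is Σ gcd(|Δx|,|Δy|) = gcd(10,3) + gcd(5,3) + gcd(15,0) = 1+1+15 = 17.
By Pick's theorem A = I + B/2 − 1, so I = 22.5 − 17/2 + 1 = 15.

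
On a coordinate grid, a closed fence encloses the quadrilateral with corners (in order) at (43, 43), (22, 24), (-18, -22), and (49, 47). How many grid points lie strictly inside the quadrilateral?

174

Using the shoelace formula, 2A = |(43·24 − 22·43) + (22·(-22) − (-18)·24) + ((-18)·47 − 49·(-22)) + (49·43 − 43·47)| = 352, so the area is 176.
The number of boundary lattice points is Σ gcd(|Δx|,|Δy|) = gcd(21,19) + gcd(40,46) + gcd(67,69) + gcd(6,4) = 1+2+1+2 = 6.
By Pick's theorem A = I + B/2 − 1, so I = 176 − 6/2 + 1 = 174.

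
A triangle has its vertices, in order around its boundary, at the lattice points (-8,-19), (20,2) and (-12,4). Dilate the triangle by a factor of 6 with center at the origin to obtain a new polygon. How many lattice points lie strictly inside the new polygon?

The shoelace formula gives twice the area as |[(-8)·2 − 20·(-19)] + [20·4 − (-12)·2] + [(-12)·(-19) − (-8)·4]| = 728, so the area is 364.
Summing gcd(|Δx|,|Δy|) over the edges gives the boundary count: gcd(28,21) + gcd(32,2) + gcd(4,23) = 7+2+1 = 10.
Scaling by 6 multiplies the area by 6² = 36 (so the new area is 13104) and multiplies the boundary lattice-point count by 6, giving 60.
By Pick's theorem, the interior count of the dilated polygon is 13104 − 60/2 + 1 = 13075.

13075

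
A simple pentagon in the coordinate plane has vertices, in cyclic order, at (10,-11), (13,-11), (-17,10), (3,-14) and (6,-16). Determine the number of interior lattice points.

152

By the shoelace formula, twice the signed area is |[10·(-11) − 13·(-11)] + [13·10 − (-17)·(-11)] + [(-17)·(-14) − 3·10] + [3·(-16) − 6·(-14)] + [6·(-11) − 10·(-16)]| = 314, so the area is 157.
The number of boundary lattice points is Σ gcd(|Δx|,|Δy|) = gcd(3,0) + gcd(30,21) + gcd(20,24) + gcd(3,2) + gcd(4,5) = 3+3+4+1+1 = 12.
Pick's theorem gives I = A − B/2 + 1 = 157 − 12/2 + 1 = 152.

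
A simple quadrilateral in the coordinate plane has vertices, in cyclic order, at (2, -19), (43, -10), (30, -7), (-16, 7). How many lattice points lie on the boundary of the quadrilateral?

6

Summing gcd(|Δx|,|Δy|) over the edges gives the boundary count: gcd(41,9) + gcd(13,3) + gcd(46,14) + gcd(18,26) = 1+1+2+2 = 6.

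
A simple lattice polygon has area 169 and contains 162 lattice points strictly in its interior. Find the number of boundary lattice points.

Pick's theorem gives A = I + B/2 − 1, so B = 2(A − I + 1) = 2(169 − 162 + 1) = 16.

16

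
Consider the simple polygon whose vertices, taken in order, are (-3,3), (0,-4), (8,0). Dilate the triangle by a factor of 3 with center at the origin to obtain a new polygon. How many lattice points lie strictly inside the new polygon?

298

Using the shoelace formula, 2A = |[(-3)·(-4) − 0·3] + [0·0 − 8·(-4)] + [8·3 − (-3)·0]| = 68, so the area is 34.
Along each edge there are gcd(|Δx|,|Δy|)+1 lattice points, so counting each shared vertex once the boundary has gcd(3,7) + gcd(8,4) + gcd(11,3) = 1+4+1 = 6.
Scaling by 3 multiplies the area by 3² = 9 (so the new area is 306) and multiplies the boundary lattice-point count by 3, giving 18.
By Pick's theorem, the interior count of the dilated polygon is 306 − 18/2 + 1 = 298.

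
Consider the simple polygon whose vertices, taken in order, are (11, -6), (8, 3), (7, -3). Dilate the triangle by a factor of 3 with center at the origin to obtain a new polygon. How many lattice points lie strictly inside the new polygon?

115

The shoelace formula gives twice the area as |(11·3 − 8·(-6)) + (8·(-3) − 7·3) + (7·(-6) − 11·(-3))| = 27, so the area is 27/2.
Along each edge there are gcd(|Δx|,|Δy|)+1 lattice points, so counting each shared vertex once the boundary has gcd(3,9) + gcd(1,6) + gcd(4,3) = 3+1+1 = 5.
Scaling by 3 multiplies the area by 3² = 9 (so the new area is 121.5) and multiplies the boundary lattice-point count by 3, giving 15.
By Pick's theorem, the interior count of the dilated polygon is 121.5 − 15/2 + 1 = 115.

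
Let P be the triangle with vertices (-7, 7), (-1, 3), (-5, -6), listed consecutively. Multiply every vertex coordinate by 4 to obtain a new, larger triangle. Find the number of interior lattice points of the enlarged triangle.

553

By the shoelace formula, twice the signed area is |[(-7)·3 − (-1)·7] + [(-1)·(-6) − (-5)·3] + [(-5)·7 − (-7)·(-6)]| = 70, so the area is 35.
Along each edge there are gcd(|Δx|,|Δy|)+1 lattice points, so counting each shared vertex once the boundary has gcd(6,4) + gcd(4,9) + gcd(2,13) = 2+1+1 = 4.
Scaling by 4 multiplies the area by 4² = 16 (so the new area is 560) and multiplies the boundary lattice-point count by 4, giving 16.
By Pick's theorem, the interior count of the dilated polygon is 560 − 16/2 + 1 = 553.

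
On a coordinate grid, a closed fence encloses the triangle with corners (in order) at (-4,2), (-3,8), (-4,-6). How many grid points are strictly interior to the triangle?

The shoelace formula gives twice the area as |[(-4)·8 − (-3)·2] + [(-3)·(-6) − (-4)·8] + [(-4)·2 − (-4)·(-6)]| = 8, so the area is 4.
Summing gcd(|Δx|,|Δy|) over the edges gives the boundary count: gcd(1,6) + gcd(1,14) + gcd(0,8) = 1+1+8 = 10.
By Pick's theorem A = I + B/2 − 1, so I = 4 − 10/2 + 1 = 0.

0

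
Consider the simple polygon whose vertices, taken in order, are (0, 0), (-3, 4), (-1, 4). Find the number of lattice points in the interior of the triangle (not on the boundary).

The shoelace formula gives twice the area as |[0·4 − (-3)·0] + [(-3)·4 − (-1)·4] + [(-1)·0 − 0·4]| = 8, so the area is 4.
Along each edge there are gcd(|Δx|,|Δy|)+1 lattice points, so counting each shared vertex once the boundary has gcd(3,4) + gcd(2,0) + gcd(1,4) = 1+2+1 = 4.
By Pick's theorem A = I + B/2 − 1, so I = 4 − 4/2 + 1 = 3.

3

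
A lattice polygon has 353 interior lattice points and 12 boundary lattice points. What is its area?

By Pick's theorem, A = I + B/2 − 1 = 353 + 12/2 − 1 = 358.

358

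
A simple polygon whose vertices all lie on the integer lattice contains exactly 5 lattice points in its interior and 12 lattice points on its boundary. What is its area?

By Pick's theorem, A = I + B/2 − 1 = 5 + 12/2 − 1 = 10.

10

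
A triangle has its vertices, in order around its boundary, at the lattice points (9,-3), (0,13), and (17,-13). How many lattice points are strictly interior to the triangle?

By the shoelace formula, twice the signed area is |(9·13 − 0·(-3)) + (0·(-13) − 17·13) + (17·(-3) − 9·(-13))| = 38, so the area is 19.
Summing gcd(|Δx|,|Δy|) over the edges gives the boundary count: gcd(9,16) + gcd(17,26) + gcd(8,10) = 1+1+2 = 4.
Pick's theorem gives I = A − B/2 + 1 = 19 − 4/2 + 1 = 18.

18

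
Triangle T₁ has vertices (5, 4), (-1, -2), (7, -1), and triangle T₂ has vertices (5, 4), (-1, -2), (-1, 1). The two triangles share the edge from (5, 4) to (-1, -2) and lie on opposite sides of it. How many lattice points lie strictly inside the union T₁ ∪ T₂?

27

The union is the simple quadrilateral with vertices (5, 4), (7, -1), (-1, -2), (-1, 1) in order.
Using the shoelace formula, 2A = |(5·(-1) − 7·4) + (7·(-2) − (-1)·(-1)) + ((-1)·1 − (-1)·(-2)) + ((-1)·4 − 5·1)| = 60, so the area is 30.
Summing gcd(|Δx|,|Δy|) over the edges gives the boundary count: gcd(2,5) + gcd(8,1) + gcd(0,3) + gcd(6,3) = 1+1+3+3 = 8.
By Pick's theorem I = A − B/2 + 1 = 30 − 8/2 + 1 = 27.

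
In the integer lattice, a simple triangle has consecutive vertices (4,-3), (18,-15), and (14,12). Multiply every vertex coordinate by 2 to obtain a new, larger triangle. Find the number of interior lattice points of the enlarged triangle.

653

By the shoelace formula, twice the signed area is |[4·(-15) − 18·(-3)] + [18·12 − 14·(-15)] + [14·(-3) − 4·12]| = 330, so the area is 165.
Summing gcd(|Δx|,|Δy|) over the edges gives the boundary count: gcd(14,12) + gcd(4,27) + gcd(10,15) = 2+1+5 = 8.
Scaling by 2 multiplies the area by 2² = 4 (so the new area is 660) and multiplies the boundary lattice-point count by 2, giving 16.
By Pick's theorem, the interior count of the dilated polygon is 660 − 16/2 + 1 = 653.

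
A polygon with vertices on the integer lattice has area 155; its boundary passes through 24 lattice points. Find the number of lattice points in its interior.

Pick's theorem A = I + B/2 − 1 rearranges to I = A − B/2 + 1 = 155 − 24/2 + 1 = 144.

144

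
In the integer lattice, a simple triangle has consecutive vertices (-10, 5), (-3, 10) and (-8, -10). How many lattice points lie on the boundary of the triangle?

7

Along each edge there are gcd(|Δx|,|Δy|)+1 lattice points, so counting each shared vertex once the boundary has gcd(7,5) + gcd(5,20) + gcd(2,15) = 1+5+1 = 7.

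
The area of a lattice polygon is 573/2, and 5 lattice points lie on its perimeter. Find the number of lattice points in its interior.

285

Pick's theorem A = I + B/2 − 1 rearranges to I = A − B/2 + 1 = 573/2 − 5/2 + 1 = 285.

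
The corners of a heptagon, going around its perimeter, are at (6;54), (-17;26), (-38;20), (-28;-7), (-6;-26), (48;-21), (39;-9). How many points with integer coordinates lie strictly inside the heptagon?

3572

The shoelace formula gives twice the area as |(6·26 − (-17)·54) + ((-17)·20 − (-38)·26) + ((-38)·(-7) − (-28)·20) + ((-28)·(-26) − (-6)·(-7)) + ((-6)·(-21) − 48·(-26)) + (48·(-9) − 39·(-21)) + (39·54 − 6·(-9))| = 7155, so the area is 7155/2.
The number of boundary lattice points is Σ gcd(|Δx|,|Δy|) = gcd(23,28) + gcd(21,6) + gcd(10,27) + gcd(22,19) + gcd(54,5) + gcd(9,12) + gcd(33,63) = 1+3+1+1+1+3+3 = 13.
Pick's theorem gives I = A − B/2 + 1 = 7155/2 − 13/2 + 1 = 3572.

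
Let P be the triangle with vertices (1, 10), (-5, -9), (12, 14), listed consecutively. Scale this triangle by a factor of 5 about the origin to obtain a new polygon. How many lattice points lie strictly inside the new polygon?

By the shoelace formula, twice the signed area is |[1·(-9) − (-5)·10] + [(-5)·14 − 12·(-9)] + [12·10 − 1·14]| = 185, so the area is 92.5.
The number of boundary lattice points is Σ gcd(|Δx|,|Δy|) = gcd(6,19) + gcd(17,23) + gcd(11,4) = 1+1+1 = 3.
Scaling by 5 multiplies the area by 5² = 25 (so the new area is 4625/2) and multiplies the boundary lattice-point count by 5, giving 15.
By Pick's theorem, the interior count of the dilated polygon is 4625/2 − 15/2 + 1 = 2306.

2306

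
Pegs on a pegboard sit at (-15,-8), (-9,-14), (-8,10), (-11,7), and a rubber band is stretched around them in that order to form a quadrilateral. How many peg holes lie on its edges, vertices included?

11

Summing gcd(|Δx|,|Δy|) over the edges gives the boundary count: gcd(6,6) + gcd(1,24) + gcd(3,3) + gcd(4,15) = 6+1+3+1 = 11.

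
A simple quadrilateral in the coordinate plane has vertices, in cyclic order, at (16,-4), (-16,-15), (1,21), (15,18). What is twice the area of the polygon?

By the shoelace formula, twice the signed area is |(16·(-15) − (-16)·(-4)) + ((-16)·21 − 1·(-15)) + (1·18 − 15·21) + (15·(-4) − 16·18)| = 1270, so the area is 635.

1270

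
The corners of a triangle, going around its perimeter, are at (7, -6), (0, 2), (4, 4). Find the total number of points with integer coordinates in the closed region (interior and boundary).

The shoelace formula gives twice the area as |[7·2 − 0·(-6)] + [0·4 − 4·2] + [4·(-6) − 7·4]| = 46, so the area is 23.
Summing gcd(|Δx|,|Δy|) over the edges gives the boundary count: gcd(7,8) + gcd(4,2) + gcd(3,10) = 1+2+1 = 4.
Pick's theorem gives I = A − B/2 + 1 = 23 − 4/2 + 1 = 22, so the closed region contains I + B = 22 + 4 = 26 lattice points.

26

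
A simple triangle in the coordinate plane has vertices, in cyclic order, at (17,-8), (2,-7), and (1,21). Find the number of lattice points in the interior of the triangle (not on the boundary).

209

By the shoelace formula, twice the signed area is |[17·(-7) − 2·(-8)] + [2·21 − 1·(-7)] + [1·(-8) − 17·21]| = 419, so the area is 209.5.
The number of boundary lattice points is Σ gcd(|Δx|,|Δy|) = gcd(15,1) + gcd(1,28) + gcd(16,29) = 1+1+1 = 3.
By Pick's theorem A = I + B/2 − 1, so I = 209.5 − 3/2 + 1 = 209.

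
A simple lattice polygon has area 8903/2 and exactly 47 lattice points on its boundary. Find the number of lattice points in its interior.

Pick's theorem A = I + B/2 − 1 rearranges to I = A − B/2 + 1 = 8903/2 − 47/2 + 1 = 4429.

4429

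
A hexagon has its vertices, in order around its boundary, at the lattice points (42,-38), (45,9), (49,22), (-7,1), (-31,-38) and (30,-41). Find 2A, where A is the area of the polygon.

6130

By the shoelace formula, twice the signed area is |[42·9 − 45·(-38)] + [45·22 − 49·9] + [49·1 − (-7)·22] + [(-7)·(-38) − (-31)·1] + [(-31)·(-41) − 30·(-38)] + [30·(-38) − 42·(-41)]| = 6130, so the area is 3065.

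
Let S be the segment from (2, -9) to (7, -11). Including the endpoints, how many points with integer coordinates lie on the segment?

The number of lattice points on a segment between lattice points is gcd(|Δx|,|Δy|) + 1 = gcd(5,2) + 1 = 1 + 1 = 2.

2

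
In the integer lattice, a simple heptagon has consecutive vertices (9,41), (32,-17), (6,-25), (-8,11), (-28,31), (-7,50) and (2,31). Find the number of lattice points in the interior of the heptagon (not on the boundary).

The shoelace formula gives twice the area as |(9·(-17) − 32·41) + (32·(-25) − 6·(-17)) + (6·11 − (-8)·(-25)) + ((-8)·31 − (-28)·11) + ((-28)·50 − (-7)·31) + ((-7)·31 − 2·50) + (2·41 − 9·31)| = 3934, so the area is 1967.
Along each edge there are gcd(|Δx|,|Δy|)+1 lattice points, so counting each shared vertex once the boundary has gcd(23,58) + gcd(26,8) + gcd(14,36) + gcd(20,20) + gcd(21,19) + gcd(9,19) + gcd(7,10) = 1+2+2+20+1+1+1 = 28.
Pick's theorem gives I = A − B/2 + 1 = 1967 − 28/2 + 1 = 1954.

1954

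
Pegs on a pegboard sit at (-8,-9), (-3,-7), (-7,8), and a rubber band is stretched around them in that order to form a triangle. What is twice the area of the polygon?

By the shoelace formula, twice the signed area is |((-8)·(-7) − (-3)·(-9)) + ((-3)·8 − (-7)·(-7)) + ((-7)·(-9) − (-8)·8)| = 83, so the area is 41.5.

83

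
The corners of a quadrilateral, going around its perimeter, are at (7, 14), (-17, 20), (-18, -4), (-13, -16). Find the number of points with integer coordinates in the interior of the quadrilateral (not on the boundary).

Using the shoelace formula, 2A = |(7·20 − (-17)·14) + ((-17)·(-4) − (-18)·20) + ((-18)·(-16) − (-13)·(-4)) + ((-13)·14 − 7·(-16))| = 972, so the area is 486.
Summing gcd(|Δx|,|Δy|) over the edges gives the boundary count: gcd(24,6) + gcd(1,24) + gcd(5,12) + gcd(20,30) = 6+1+1+10 = 18.
By Pick's theorem A = I + B/2 − 1, so I = 486 − 18/2 + 1 = 478.

478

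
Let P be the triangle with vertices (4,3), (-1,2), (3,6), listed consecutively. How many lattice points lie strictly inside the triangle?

The shoelace formula gives twice the area as |(4·2 − (-1)·3) + ((-1)·6 − 3·2) + (3·3 − 4·6)| = 16, so the area is 8.
Along each edge there are gcd(|Δx|,|Δy|)+1 lattice points, so counting each shared vertex once the boundary has gcd(5,1) + gcd(4,4) + gcd(1,3) = 1+4+1 = 6.
By Pick's theorem A = I + B/2 − 1, so I = 8 − 6/2 + 1 = 6.

6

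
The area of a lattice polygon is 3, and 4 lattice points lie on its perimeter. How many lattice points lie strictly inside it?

2

Pick's theorem A = I + B/2 − 1 rearranges to I = A − B/2 + 1 = 3 − 4/2 + 1 = 2.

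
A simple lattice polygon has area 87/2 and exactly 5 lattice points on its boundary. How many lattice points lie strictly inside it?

42

Pick's theorem A = I + B/2 − 1 rearranges to I = A − B/2 + 1 = 87/2 − 5/2 + 1 = 42.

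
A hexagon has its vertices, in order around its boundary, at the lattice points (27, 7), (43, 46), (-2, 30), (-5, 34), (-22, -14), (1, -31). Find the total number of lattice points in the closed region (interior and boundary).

2386

By the shoelace formula, twice the signed area is |(27·46 − 43·7) + (43·30 − (-2)·46) + ((-2)·34 − (-5)·30) + ((-5)·(-14) − (-22)·34) + ((-22)·(-31) − 1·(-14)) + (1·7 − 27·(-31))| = 4763, so the area is 4763/2.
Along each edge there are gcd(|Δx|,|Δy|)+1 lattice points, so counting each shared vertex once the boundary has gcd(16,39) + gcd(45,16) + gcd(3,4) + gcd(17,48) + gcd(23,17) + gcd(26,38) = 1+1+1+1+1+2 = 7.
Pick's theorem gives I = A − B/2 + 1 = 4763/2 − 7/2 + 1 = 2379, so the closed region contains I + B = 2379 + 7 = 2386 lattice points.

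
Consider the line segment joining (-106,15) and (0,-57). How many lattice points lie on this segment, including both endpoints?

3

The number of lattice points on a segment between lattice points is gcd(|Δx|,|Δy|) + 1 = gcd(106,72) + 1 = 2 + 1 = 3.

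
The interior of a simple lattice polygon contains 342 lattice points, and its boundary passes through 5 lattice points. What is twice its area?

Pick's theorem states A = I + B/2 − 1, so A = 342 + 5/2 − 1 = 687/2.
Hence 2A = 687.

687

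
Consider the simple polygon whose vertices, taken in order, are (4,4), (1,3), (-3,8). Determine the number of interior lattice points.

9

Using the shoelace formula, 2A = |(4·3 − 1·4) + (1·8 − (-3)·3) + ((-3)·4 − 4·8)| = 19, so the area is 19/2.
Summing gcd(|Δx|,|Δy|) over the edges gives the boundary count: gcd(3,1) + gcd(4,5) + gcd(7,4) = 1+1+1 = 3.
Pick's theorem gives I = A − B/2 + 1 = 19/2 − 3/2 + 1 = 9.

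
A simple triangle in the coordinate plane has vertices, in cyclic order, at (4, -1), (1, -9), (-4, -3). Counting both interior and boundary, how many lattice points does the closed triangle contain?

32

By the shoelace formula, twice the signed area is |(4·(-9) − 1·(-1)) + (1·(-3) − (-4)·(-9)) + ((-4)·(-1) − 4·(-3))| = 58, so the area is 29.
Along each edge there are gcd(|Δx|,|Δy|)+1 lattice points, so counting each shared vertex once the boundary has gcd(3,8) + gcd(5,6) + gcd(8,2) = 1+1+2 = 4.
Pick's theorem gives I = A − B/2 + 1 = 29 − 4/2 + 1 = 28, so the closed region contains I + B = 28 + 4 = 32 lattice points.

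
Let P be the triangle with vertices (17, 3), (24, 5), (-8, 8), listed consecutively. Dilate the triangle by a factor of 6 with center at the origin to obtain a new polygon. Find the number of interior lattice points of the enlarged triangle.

By the shoelace formula, twice the signed area is |[17·5 − 24·3] + [24·8 − (-8)·5] + [(-8)·3 − 17·8]| = 85, so the area is 85/2.
Summing gcd(|Δx|,|Δy|) over the edges gives the boundary count: gcd(7,2) + gcd(32,3) + gcd(25,5) = 1+1+5 = 7.
Scaling by 6 multiplies the area by 6² = 36 (so the new area is 1530) and multiplies the boundary lattice-point count by 6, giving 42.
By Pick's theorem, the interior count of the dilated polygon is 1530 − 42/2 + 1 = 1510.

1510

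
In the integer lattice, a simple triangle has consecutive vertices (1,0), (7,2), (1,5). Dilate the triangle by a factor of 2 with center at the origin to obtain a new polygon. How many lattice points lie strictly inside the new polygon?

51

Using the shoelace formula, 2A = |[1·2 − 7·0] + [7·5 − 1·2] + [1·0 − 1·5]| = 30, so the area is 15.
Along each edge there are gcd(|Δx|,|Δy|)+1 lattice points, so counting each shared vertex once the boundary has gcd(6,2) + gcd(6,3) + gcd(0,5) = 2+3+5 = 10.
Scaling by 2 multiplies the area by 2² = 4 (so the new area is 60) and multiplies the boundary lattice-point count by 2, giving 20.
By Pick's theorem, the interior count of the dilated polygon is 60 − 20/2 + 1 = 51.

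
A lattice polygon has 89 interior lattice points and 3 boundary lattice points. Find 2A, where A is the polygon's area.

Pick's theorem states A = I + B/2 − 1, so A = 89 + 3/2 − 1 = 179/2.
Hence 2A = 179.

179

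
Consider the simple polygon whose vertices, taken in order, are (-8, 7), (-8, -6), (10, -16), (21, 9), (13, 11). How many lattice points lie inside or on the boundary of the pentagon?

516

By the shoelace formula, twice the signed area is |((-8)·(-6) − (-8)·7) + ((-8)·(-16) − 10·(-6)) + (10·9 − 21·(-16)) + (21·11 − 13·9) + (13·7 − (-8)·11)| = 1011, so the area is 1011/2.
Summing gcd(|Δx|,|Δy|) over the edges gives the boundary count: gcd(0,13) + gcd(18,10) + gcd(11,25) + gcd(8,2) + gcd(21,4) = 13+2+1+2+1 = 19.
Pick's theorem gives I = A − B/2 + 1 = 1011/2 − 19/2 + 1 = 497, so the closed region contains I + B = 497 + 19 = 516 lattice points.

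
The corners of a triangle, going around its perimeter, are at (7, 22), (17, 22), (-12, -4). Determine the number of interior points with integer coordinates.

The shoelace formula gives twice the area as |(7·22 − 17·22) + (17·(-4) − (-12)·22) + ((-12)·22 − 7·(-4))| = 260, so the area is 130.
Summing gcd(|Δx|,|Δy|) over the edges gives the boundary count: gcd(10,0) + gcd(29,26) + gcd(19,26) = 10+1+1 = 12.
By Pick's theorem A = I + B/2 − 1, so I = 130 − 12/2 + 1 = 125.

125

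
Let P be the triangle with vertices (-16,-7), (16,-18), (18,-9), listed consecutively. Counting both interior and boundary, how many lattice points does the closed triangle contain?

158

By the shoelace formula, twice the signed area is |((-16)·(-18) − 16·(-7)) + (16·(-9) − 18·(-18)) + (18·(-7) − (-16)·(-9))| = 310, so the area is 155.
The number of boundary lattice points is Σ gcd(|Δx|,|Δy|) = gcd(32,11) + gcd(2,9) + gcd(34,2) = 1+1+2 = 4.
Pick's theorem gives I = A − B/2 + 1 = 155 − 4/2 + 1 = 154, so the closed region contains I + B = 154 + 4 = 158 lattice points.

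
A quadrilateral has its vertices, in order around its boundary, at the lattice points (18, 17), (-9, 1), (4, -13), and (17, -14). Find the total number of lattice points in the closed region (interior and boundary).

498

By the shoelace formula, twice the signed area is |[18·1 − (-9)·17] + [(-9)·(-13) − 4·1] + [4·(-14) − 17·(-13)] + [17·17 − 18·(-14)]| = 990, so the area is 495.
Summing gcd(|Δx|,|Δy|) over the edges gives the boundary count: gcd(27,16) + gcd(13,14) + gcd(13,1) + gcd(1,31) = 1+1+1+1 = 4.
Pick's theorem gives I = A − B/2 + 1 = 495 − 4/2 + 1 = 494, so the closed region contains I + B = 494 + 4 = 498 lattice points.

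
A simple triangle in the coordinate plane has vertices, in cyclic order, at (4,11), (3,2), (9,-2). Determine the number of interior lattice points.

28

The shoelace formula gives twice the area as |(4·2 − 3·11) + (3·(-2) − 9·2) + (9·11 − 4·(-2))| = 58, so the area is 29.
Summing gcd(|Δx|,|Δy|) over the edges gives the boundary count: gcd(1,9) + gcd(6,4) + gcd(5,13) = 1+2+1 = 4.
Pick's theorem gives I = A − B/2 + 1 = 29 − 4/2 + 1 = 28.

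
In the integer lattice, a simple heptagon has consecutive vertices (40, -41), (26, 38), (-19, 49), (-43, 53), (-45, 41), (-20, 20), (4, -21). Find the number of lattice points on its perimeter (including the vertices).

14

The number of boundary lattice points is Σ gcd(|Δx|,|Δy|) = gcd(14,79) + gcd(45,11) + gcd(24,4) + gcd(2,12) + gcd(25,21) + gcd(24,41) + gcd(36,20) = 1+1+4+2+1+1+4 = 14.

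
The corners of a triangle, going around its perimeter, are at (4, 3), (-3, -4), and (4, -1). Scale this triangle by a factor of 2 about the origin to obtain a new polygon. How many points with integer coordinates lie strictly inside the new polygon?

The shoelace formula gives twice the area as |(4·(-4) − (-3)·3) + ((-3)·(-1) − 4·(-4)) + (4·3 − 4·(-1))| = 28, so the area is 14.
Along each edge there are gcd(|Δx|,|Δy|)+1 lattice points, so counting each shared vertex once the boundary has gcd(7,7) + gcd(7,3) + gcd(0,4) = 7+1+4 = 12.
Scaling by 2 multiplies the area by 2² = 4 (so the new area is 56) and multiplies the boundary lattice-point count by 2, giving 24.
By Pick's theorem, the interior count of the dilated polygon is 56 − 24/2 + 1 = 45.

45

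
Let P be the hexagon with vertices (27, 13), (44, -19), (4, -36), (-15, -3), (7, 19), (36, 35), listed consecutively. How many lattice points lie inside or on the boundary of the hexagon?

2177

The shoelace formula gives twice the area as |[27·(-19) − 44·13] + [44·(-36) − 4·(-19)] + [4·(-3) − (-15)·(-36)] + [(-15)·19 − 7·(-3)] + [7·35 − 36·19] + [36·13 − 27·35]| = 4325, so the area is 2162.5.
Along each edge there are gcd(|Δx|,|Δy|)+1 lattice points, so counting each shared vertex once the boundary has gcd(17,32) + gcd(40,17) + gcd(19,33) + gcd(22,22) + gcd(29,16) + gcd(9,22) = 1+1+1+22+1+1 = 27.
Pick's theorem gives I = A − B/2 + 1 = 2162.5 − 27/2 + 1 = 2150, so the closed region contains I + B = 2150 + 27 = 2177 lattice points.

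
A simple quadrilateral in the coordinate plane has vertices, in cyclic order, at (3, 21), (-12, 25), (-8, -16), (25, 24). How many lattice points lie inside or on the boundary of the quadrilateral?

Using the shoelace formula, 2A = |(3·25 − (-12)·21) + ((-12)·(-16) − (-8)·25) + ((-8)·24 − 25·(-16)) + (25·21 − 3·24)| = 1380, so the area is 690.
Along each edge there are gcd(|Δx|,|Δy|)+1 lattice points, so counting each shared vertex once the boundary has gcd(15,4) + gcd(4,41) + gcd(33,40) + gcd(22,3) = 1+1+1+1 = 4.
Pick's theorem gives I = A − B/2 + 1 = 690 − 4/2 + 1 = 689, so the closed region contains I + B = 689 + 4 = 693 lattice points.

693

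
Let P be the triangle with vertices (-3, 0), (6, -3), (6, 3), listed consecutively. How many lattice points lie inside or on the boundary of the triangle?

34

Using the shoelace formula, 2A = |((-3)·(-3) − 6·0) + (6·3 − 6·(-3)) + (6·0 − (-3)·3)| = 54, so the area is 27.
The number of boundary lattice points is Σ gcd(|Δx|,|Δy|) = gcd(9,3) + gcd(0,6) + gcd(9,3) = 3+6+3 = 12.
Pick's theorem gives I = A − B/2 + 1 = 27 − 12/2 + 1 = 22, so the closed region contains I + B = 22 + 12 = 34 lattice points.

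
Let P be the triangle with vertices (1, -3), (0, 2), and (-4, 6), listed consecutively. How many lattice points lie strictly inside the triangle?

By the shoelace formula, twice the signed area is |[1·2 − 0·(-3)] + [0·6 − (-4)·2] + [(-4)·(-3) − 1·6]| = 16, so the area is 8.
Summing gcd(|Δx|,|Δy|) over the edges gives the boundary count: gcd(1,5) + gcd(4,4) + gcd(5,9) = 1+4+1 = 6.
Pick's theorem gives I = A − B/2 + 1 = 8 − 6/2 + 1 = 6.

6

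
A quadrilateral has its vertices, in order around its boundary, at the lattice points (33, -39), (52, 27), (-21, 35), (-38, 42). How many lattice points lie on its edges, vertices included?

4

The number of boundary lattice points is Σ gcd(|Δx|,|Δy|) = gcd(19,66) + gcd(73,8) + gcd(17,7) + gcd(71,81) = 1+1+1+1 = 4.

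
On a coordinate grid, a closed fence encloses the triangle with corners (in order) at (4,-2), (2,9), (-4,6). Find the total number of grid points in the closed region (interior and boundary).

Using the shoelace formula, 2A = |[4·9 − 2·(-2)] + [2·6 − (-4)·9] + [(-4)·(-2) − 4·6]| = 72, so the area is 36.
Along each edge there are gcd(|Δx|,|Δy|)+1 lattice points, so counting each shared vertex once the boundary has gcd(2,11) + gcd(6,3) + gcd(8,8) = 1+3+8 = 12.
Pick's theorem gives I = A − B/2 + 1 = 36 − 12/2 + 1 = 31, so the closed region contains I + B = 31 + 12 = 43 lattice points.

43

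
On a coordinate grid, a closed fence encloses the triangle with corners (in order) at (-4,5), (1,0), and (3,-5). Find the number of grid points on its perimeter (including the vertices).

Along each edge there are gcd(|Δx|,|Δy|)+1 lattice points, so counting each shared vertex once the boundary has gcd(5,5) + gcd(2,5) + gcd(7,10) = 5+1+1 = 7.

7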